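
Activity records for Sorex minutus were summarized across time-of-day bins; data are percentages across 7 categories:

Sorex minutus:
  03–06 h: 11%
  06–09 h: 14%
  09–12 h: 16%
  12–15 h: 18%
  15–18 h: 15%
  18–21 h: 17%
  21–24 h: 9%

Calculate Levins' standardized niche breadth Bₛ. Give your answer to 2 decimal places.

Convert percentages to proportions (divide by 100).
Σpᵢ² = 0.11² + 0.14² + 0.16² + 0.18² + 0.15² + 0.17² + 0.09² = 0.0121 + 0.0196 + 0.0256 + 0.0324 + 0.0225 + 0.0289 + 0.0081 = 0.1492
B = 1 / 0.1492 = 6.7024
Bₛ = (B − 1)/(n − 1) = (6.7024 − 1)/(7 − 1) = 5.7024/6 = 0.9504

0.95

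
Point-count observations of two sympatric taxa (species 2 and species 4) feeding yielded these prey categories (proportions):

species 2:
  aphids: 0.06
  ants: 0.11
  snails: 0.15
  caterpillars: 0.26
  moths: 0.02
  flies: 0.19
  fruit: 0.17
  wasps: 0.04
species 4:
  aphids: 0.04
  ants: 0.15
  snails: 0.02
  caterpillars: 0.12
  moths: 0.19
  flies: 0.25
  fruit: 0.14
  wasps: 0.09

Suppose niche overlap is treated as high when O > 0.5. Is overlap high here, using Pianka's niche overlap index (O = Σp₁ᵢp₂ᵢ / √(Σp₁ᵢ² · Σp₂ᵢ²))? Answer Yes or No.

Yes

Σ p₁ᵢp₂ᵢ = 0.0024 + 0.0165 + 0.0030 + 0.0312 + 0.0038 + 0.0475 + 0.0238 + 0.0036 = 0.1318
Σp_1ᵢ² = 0.06² + 0.11² + 0.15² + 0.26² + 0.02² + 0.19² + 0.17² + 0.04² = 0.0036 + 0.0121 + 0.0225 + 0.0676 + 0.0004 + 0.0361 + 0.0289 + 0.0016 = 0.1728
Σp_2ᵢ² = 0.04² + 0.15² + 0.02² + 0.12² + 0.19² + 0.25² + 0.14² + 0.09² = 0.0016 + 0.0225 + 0.0004 + 0.0144 + 0.0361 + 0.0625 + 0.0196 + 0.0081 = 0.1652
O = 0.1318 / √(0.1728 × 0.1652) = 0.1318 / 0.16896 = 0.7801
O = 0.7801 > 0.5 → Yes.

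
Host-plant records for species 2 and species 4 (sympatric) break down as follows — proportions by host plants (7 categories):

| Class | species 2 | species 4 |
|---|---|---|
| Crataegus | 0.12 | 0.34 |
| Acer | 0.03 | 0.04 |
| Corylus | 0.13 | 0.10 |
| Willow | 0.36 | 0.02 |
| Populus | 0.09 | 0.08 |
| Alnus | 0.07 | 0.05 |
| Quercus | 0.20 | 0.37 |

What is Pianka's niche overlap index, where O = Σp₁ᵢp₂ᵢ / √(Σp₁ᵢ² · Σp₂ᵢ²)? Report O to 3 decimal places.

0.606

Σ p₁ᵢp₂ᵢ = 0.0408 + 0.0012 + 0.0130 + 0.0072 + 0.0072 + 0.0035 + 0.0740 = 0.1469
Σp_1ᵢ² = 0.12² + 0.03² + 0.13² + 0.36² + 0.09² + 0.07² + 0.20² = 0.0144 + 0.0009 + 0.0169 + 0.1296 + 0.0081 + 0.0049 + 0.0400 = 0.2148
Σp_2ᵢ² = 0.34² + 0.04² + 0.10² + 0.02² + 0.08² + 0.05² + 0.37² = 0.1156 + 0.0016 + 0.0100 + 0.0004 + 0.0064 + 0.0025 + 0.1369 = 0.2734
O = 0.1469 / √(0.2148 × 0.2734) = 0.1469 / 0.242335 = 0.60619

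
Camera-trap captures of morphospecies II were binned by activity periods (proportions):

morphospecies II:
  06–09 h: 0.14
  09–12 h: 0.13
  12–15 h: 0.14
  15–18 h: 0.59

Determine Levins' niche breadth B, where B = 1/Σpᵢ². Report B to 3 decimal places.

2.474

Σpᵢ² = 0.14² + 0.13² + 0.14² + 0.59² = 0.0196 + 0.0169 + 0.0196 + 0.3481 = 0.4042
B = 1 / 0.4042 = 2.47402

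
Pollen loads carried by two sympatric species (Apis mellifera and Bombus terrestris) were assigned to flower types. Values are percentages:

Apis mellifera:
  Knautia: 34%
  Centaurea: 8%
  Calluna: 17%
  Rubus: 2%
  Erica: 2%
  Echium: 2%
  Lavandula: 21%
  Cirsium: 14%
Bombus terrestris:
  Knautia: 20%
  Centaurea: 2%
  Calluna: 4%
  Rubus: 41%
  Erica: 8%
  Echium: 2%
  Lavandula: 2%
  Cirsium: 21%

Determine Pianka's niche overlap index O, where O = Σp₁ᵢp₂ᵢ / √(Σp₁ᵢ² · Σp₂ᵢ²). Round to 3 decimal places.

Convert percentages to proportions (divide by 100).
Σ p₁ᵢp₂ᵢ = 0.0680 + 0.0016 + 0.0068 + 0.0082 + 0.0016 + 0.0004 + 0.0042 + 0.0294 = 0.1202
Σp_1ᵢ² = 0.34² + 0.08² + 0.17² + 0.02² + 0.02² + 0.02² + 0.21² + 0.14² = 0.1156 + 0.0064 + 0.0289 + 0.0004 + 0.0004 + 0.0004 + 0.0441 + 0.0196 = 0.2158
Σp_2ᵢ² = 0.20² + 0.02² + 0.04² + 0.41² + 0.08² + 0.02² + 0.02² + 0.21² = 0.0400 + 0.0004 + 0.0016 + 0.1681 + 0.0064 + 0.0004 + 0.0004 + 0.0441 = 0.2614
O = 0.1202 / √(0.2158 × 0.2614) = 0.1202 / 0.237508 = 0.50609

0.506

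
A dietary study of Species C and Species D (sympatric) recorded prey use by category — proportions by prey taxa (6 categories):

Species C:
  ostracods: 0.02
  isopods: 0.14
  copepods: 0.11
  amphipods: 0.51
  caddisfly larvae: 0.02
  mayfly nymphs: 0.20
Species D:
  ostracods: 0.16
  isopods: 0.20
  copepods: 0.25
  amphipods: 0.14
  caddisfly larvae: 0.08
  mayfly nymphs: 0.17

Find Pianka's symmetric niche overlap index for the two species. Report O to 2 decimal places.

0.67

Σ p₁ᵢp₂ᵢ = 0.0032 + 0.0280 + 0.0275 + 0.0714 + 0.0016 + 0.0340 = 0.1657
Σp_1ᵢ² = 0.02² + 0.14² + 0.11² + 0.51² + 0.02² + 0.20² = 0.0004 + 0.0196 + 0.0121 + 0.2601 + 0.0004 + 0.0400 = 0.3326
Σp_2ᵢ² = 0.16² + 0.20² + 0.25² + 0.14² + 0.08² + 0.17² = 0.0256 + 0.0400 + 0.0625 + 0.0196 + 0.0064 + 0.0289 = 0.1830
O = 0.1657 / √(0.3326 × 0.1830) = 0.1657 / 0.24671 = 0.6716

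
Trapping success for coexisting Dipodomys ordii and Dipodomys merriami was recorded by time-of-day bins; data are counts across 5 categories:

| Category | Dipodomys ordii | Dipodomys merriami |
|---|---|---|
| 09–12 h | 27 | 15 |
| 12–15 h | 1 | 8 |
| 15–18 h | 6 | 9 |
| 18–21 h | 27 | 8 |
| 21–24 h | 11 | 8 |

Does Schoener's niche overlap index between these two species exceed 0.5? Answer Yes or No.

Yes

Proportions for Dipodomys ordii (n=72): 27/72=0.3750, 1/72=0.0139, 6/72=0.0833, 27/72=0.3750, 11/72=0.1528
Proportions for Dipodomys merriami (n=48): 15/48=0.3125, 8/48=0.1667, 9/48=0.1875, 8/48=0.1667, 8/48=0.1667
Σ|p₁ᵢ − p₂ᵢ| = 0.0625 + 0.1528 + 0.1042 + 0.2083 + 0.0139 = 0.5417
D = 1 − ½ × 0.5417 = 1 − 0.27085 = 0.72915
D = 0.72915 > 0.5 → Yes.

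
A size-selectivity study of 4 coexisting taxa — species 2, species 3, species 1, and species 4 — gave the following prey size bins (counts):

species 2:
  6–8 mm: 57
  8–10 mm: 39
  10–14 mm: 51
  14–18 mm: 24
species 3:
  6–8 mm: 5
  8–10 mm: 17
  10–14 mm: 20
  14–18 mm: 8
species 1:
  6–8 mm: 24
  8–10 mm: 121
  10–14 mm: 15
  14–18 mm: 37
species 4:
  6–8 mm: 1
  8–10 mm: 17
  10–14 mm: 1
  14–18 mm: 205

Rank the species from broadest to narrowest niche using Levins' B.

Proportions for species 2 (n=171): 57/171=0.3333, 39/171=0.2281, 51/171=0.2982, 24/171=0.1404
Proportions for species 3 (n=50): 5/50=0.1000, 17/50=0.3400, 20/50=0.4000, 8/50=0.1600
Proportions for species 1 (n=197): 24/197=0.1218, 121/197=0.6142, 15/197=0.0761, 37/197=0.1878
Proportions for species 4 (n=224): 1/224=0.0045, 17/224=0.0759, 1/224=0.0045, 205/224=0.9152
Σp_2ᵢ² = 0.3333² + 0.2281² + 0.2982² + 0.1404² = 0.111089 + 0.052030 + 0.088923 + 0.019712 = 0.271754
B_2 = 1 / 0.271754 = 3.6798
Σp_3ᵢ² = 0.1000² + 0.3400² + 0.4000² + 0.1600² = 0.010000 + 0.115600 + 0.160000 + 0.025600 = 0.311200
B_3 = 1 / 0.311200 = 3.2134
Σp_1ᵢ² = 0.1218² + 0.6142² + 0.0761² + 0.1878² = 0.014835 + 0.377242 + 0.005791 + 0.035269 = 0.433137
B_1 = 1 / 0.433137 = 2.3087
Σp_4ᵢ² = 0.0045² + 0.0759² + 0.0045² + 0.9152² = 0.000020 + 0.005761 + 0.000020 + 0.837591 = 0.843392
B_4 = 1 / 0.843392 = 1.1857
Ranking by B (broadest → narrowest): species 2 (3.68) > species 3 (3.21) > species 1 (2.31) > species 4 (1.19)

species 2 > species 3 > species 1 > species 4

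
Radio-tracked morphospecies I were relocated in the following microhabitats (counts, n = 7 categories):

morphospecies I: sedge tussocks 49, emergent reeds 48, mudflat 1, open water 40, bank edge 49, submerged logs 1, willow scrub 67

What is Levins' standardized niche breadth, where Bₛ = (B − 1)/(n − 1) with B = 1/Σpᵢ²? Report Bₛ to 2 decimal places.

0.65

Proportions for morphospecies I (n=255): 49/255=0.1922, 48/255=0.1882, 1/255=0.0039, 40/255=0.1569, 49/255=0.1922, 1/255=0.0039, 67/255=0.2627
Σpᵢ² = 0.1922² + 0.1882² + 0.0039² + 0.1569² + 0.1922² + 0.0039² + 0.2627² = 0.036941 + 0.035419 + 0.000015 + 0.024618 + 0.036941 + 0.000015 + 0.069011 = 0.202960
B = 1 / 0.202960 = 4.9271
Bₛ = (B − 1)/(n − 1) = (4.9271 − 1)/(7 − 1) = 3.9271/6 = 0.6545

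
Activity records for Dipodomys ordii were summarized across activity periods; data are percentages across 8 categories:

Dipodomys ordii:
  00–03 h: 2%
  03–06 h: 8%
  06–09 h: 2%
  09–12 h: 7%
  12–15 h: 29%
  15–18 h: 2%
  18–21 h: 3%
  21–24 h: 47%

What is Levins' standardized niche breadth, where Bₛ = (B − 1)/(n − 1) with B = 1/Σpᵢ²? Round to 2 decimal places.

0.31

Convert percentages to proportions (divide by 100).
Σpᵢ² = 0.02² + 0.08² + 0.02² + 0.07² + 0.29² + 0.02² + 0.03² + 0.47² = 0.0004 + 0.0064 + 0.0004 + 0.0049 + 0.0841 + 0.0004 + 0.0009 + 0.2209 = 0.3184
B = 1 / 0.3184 = 3.1407
Bₛ = (B − 1)/(n − 1) = (3.1407 − 1)/(8 − 1) = 2.1407/7 = 0.3058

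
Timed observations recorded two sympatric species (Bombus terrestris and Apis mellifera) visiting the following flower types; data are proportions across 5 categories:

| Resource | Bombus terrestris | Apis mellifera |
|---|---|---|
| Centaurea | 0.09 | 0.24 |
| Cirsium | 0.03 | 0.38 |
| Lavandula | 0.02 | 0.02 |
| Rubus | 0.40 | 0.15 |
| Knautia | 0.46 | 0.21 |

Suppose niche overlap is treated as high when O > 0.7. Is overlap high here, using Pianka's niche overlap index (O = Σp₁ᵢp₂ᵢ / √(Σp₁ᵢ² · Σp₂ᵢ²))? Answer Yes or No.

No

Σ p₁ᵢp₂ᵢ = 0.0216 + 0.0114 + 0.0004 + 0.0600 + 0.0966 = 0.1900
Σp_1ᵢ² = 0.09² + 0.03² + 0.02² + 0.40² + 0.46² = 0.0081 + 0.0009 + 0.0004 + 0.1600 + 0.2116 = 0.3810
Σp_2ᵢ² = 0.24² + 0.38² + 0.02² + 0.15² + 0.21² = 0.0576 + 0.1444 + 0.0004 + 0.0225 + 0.0441 = 0.2690
O = 0.1900 / √(0.3810 × 0.2690) = 0.1900 / 0.32014 = 0.5935
O = 0.5935 < 0.7 → No.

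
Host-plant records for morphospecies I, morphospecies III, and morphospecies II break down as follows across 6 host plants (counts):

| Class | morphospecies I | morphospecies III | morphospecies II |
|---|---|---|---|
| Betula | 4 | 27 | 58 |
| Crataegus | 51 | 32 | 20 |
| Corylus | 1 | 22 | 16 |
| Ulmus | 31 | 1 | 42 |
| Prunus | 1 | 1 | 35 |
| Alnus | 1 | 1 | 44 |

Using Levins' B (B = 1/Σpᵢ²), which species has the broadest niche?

morphospecies II

Proportions for morphospecies I (n=89): 4/89=0.0449, 51/89=0.5730, 1/89=0.0112, 31/89=0.3483, 1/89=0.0112, 1/89=0.0112
Proportions for morphospecies III (n=84): 27/84=0.3214, 32/84=0.3810, 22/84=0.2619, 1/84=0.0119, 1/84=0.0119, 1/84=0.0119
Proportions for morphospecies II (n=215): 58/215=0.2698, 20/215=0.0930, 16/215=0.0744, 42/215=0.1953, 35/215=0.1628, 44/215=0.2047
Σp_Iᵢ² = 0.0449² + 0.5730² + 0.0112² + 0.3483² + 0.0112² + 0.0112² = 0.002016 + 0.328329 + 0.000125 + 0.121313 + 0.000125 + 0.000125 = 0.452033
B_I = 1 / 0.452033 = 2.2122
Σp_IIIᵢ² = 0.3214² + 0.3810² + 0.2619² + 0.0119² + 0.0119² + 0.0119² = 0.103298 + 0.145161 + 0.068592 + 0.000142 + 0.000142 + 0.000142 = 0.317477
B_III = 1 / 0.317477 = 3.1498
Σp_IIᵢ² = 0.2698² + 0.0930² + 0.0744² + 0.1953² + 0.1628² + 0.2047² = 0.072792 + 0.008649 + 0.005535 + 0.038142 + 0.026504 + 0.041902 = 0.193524
B_II = 1 / 0.193524 = 5.1673
Highest B → broadest niche (most generalist): morphospecies II (B = 5.17).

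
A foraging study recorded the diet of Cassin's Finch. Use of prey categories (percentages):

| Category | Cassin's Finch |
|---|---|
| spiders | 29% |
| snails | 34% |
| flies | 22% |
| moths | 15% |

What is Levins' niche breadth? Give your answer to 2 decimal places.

3.70

Convert percentages to proportions (divide by 100).
Σpᵢ² = 0.29² + 0.34² + 0.22² + 0.15² = 0.0841 + 0.1156 + 0.0484 + 0.0225 = 0.2706
B = 1 / 0.2706 = 3.6955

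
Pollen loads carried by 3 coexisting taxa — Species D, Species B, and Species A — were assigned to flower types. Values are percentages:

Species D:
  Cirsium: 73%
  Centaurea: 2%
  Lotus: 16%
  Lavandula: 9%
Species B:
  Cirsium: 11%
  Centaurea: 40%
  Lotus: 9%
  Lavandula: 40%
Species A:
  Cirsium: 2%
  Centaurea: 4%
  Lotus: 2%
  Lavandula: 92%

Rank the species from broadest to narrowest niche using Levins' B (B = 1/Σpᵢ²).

Species B > Species D > Species A

Convert percentages to proportions (divide by 100).
Σp_Dᵢ² = 0.73² + 0.02² + 0.16² + 0.09² = 0.5329 + 0.0004 + 0.0256 + 0.0081 = 0.5670
B_D = 1 / 0.5670 = 1.7637
Σp_Bᵢ² = 0.11² + 0.40² + 0.09² + 0.40² = 0.0121 + 0.1600 + 0.0081 + 0.1600 = 0.3402
B_B = 1 / 0.3402 = 2.9394
Σp_Aᵢ² = 0.02² + 0.04² + 0.02² + 0.92² = 0.0004 + 0.0016 + 0.0004 + 0.8464 = 0.8488
B_A = 1 / 0.8488 = 1.1781
Ranking by B (broadest → narrowest): Species B (2.94) > Species D (1.76) > Species A (1.18)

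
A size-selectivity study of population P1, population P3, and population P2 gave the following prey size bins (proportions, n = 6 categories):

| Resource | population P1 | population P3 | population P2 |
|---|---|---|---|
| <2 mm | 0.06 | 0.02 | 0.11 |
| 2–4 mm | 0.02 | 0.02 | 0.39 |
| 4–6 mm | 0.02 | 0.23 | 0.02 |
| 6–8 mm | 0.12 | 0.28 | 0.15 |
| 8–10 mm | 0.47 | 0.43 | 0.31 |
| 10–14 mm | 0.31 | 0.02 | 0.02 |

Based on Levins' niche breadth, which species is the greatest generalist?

Σp_P1ᵢ² = 0.06² + 0.02² + 0.02² + 0.12² + 0.47² + 0.31² = 0.0036 + 0.0004 + 0.0004 + 0.0144 + 0.2209 + 0.0961 = 0.3358
B_P1 = 1 / 0.3358 = 2.9780
Σp_P3ᵢ² = 0.02² + 0.02² + 0.23² + 0.28² + 0.43² + 0.02² = 0.0004 + 0.0004 + 0.0529 + 0.0784 + 0.1849 + 0.0004 = 0.3174
B_P3 = 1 / 0.3174 = 3.1506
Σp_P2ᵢ² = 0.11² + 0.39² + 0.02² + 0.15² + 0.31² + 0.02² = 0.0121 + 0.1521 + 0.0004 + 0.0225 + 0.0961 + 0.0004 = 0.2836
B_P2 = 1 / 0.2836 = 3.5261
Highest B → broadest niche (most generalist): population P2 (B = 3.53).

population P2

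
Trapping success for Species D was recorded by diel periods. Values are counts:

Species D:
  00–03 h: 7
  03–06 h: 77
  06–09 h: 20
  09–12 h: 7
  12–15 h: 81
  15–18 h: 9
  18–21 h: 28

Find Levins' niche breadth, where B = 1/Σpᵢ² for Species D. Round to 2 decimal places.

Proportions for Species D (n=229): 7/229=0.0306, 77/229=0.3362, 20/229=0.0873, 7/229=0.0306, 81/229=0.3537, 9/229=0.0393, 28/229=0.1223
Σpᵢ² = 0.0306² + 0.3362² + 0.0873² + 0.0306² + 0.3537² + 0.0393² + 0.1223² = 0.000936 + 0.113030 + 0.007621 + 0.000936 + 0.125104 + 0.001544 + 0.014957 = 0.264128
B = 1 / 0.264128 = 3.7860

3.79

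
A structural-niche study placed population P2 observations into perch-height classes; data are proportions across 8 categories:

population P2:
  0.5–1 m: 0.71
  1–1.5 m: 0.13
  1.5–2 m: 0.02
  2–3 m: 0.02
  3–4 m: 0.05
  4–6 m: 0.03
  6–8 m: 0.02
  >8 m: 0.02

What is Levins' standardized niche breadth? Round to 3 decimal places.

0.129

Σpᵢ² = 0.71² + 0.13² + 0.02² + 0.02² + 0.05² + 0.03² + 0.02² + 0.02² = 0.5041 + 0.0169 + 0.0004 + 0.0004 + 0.0025 + 0.0009 + 0.0004 + 0.0004 = 0.5260
B = 1 / 0.5260 = 1.90114
Bₛ = (B − 1)/(n − 1) = (1.90114 − 1)/(8 − 1) = 0.90114/7 = 0.12873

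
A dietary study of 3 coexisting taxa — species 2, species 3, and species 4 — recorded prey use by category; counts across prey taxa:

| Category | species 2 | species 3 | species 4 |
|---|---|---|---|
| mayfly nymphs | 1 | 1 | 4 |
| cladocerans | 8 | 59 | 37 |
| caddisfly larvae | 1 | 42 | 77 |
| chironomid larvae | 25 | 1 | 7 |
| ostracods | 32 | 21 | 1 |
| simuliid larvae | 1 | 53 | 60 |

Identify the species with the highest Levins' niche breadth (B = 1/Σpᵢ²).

Proportions for species 2 (n=68): 1/68=0.0147, 8/68=0.1176, 1/68=0.0147, 25/68=0.3676, 32/68=0.4706, 1/68=0.0147
Proportions for species 3 (n=177): 1/177=0.0056, 59/177=0.3333, 42/177=0.2373, 1/177=0.0056, 21/177=0.1186, 53/177=0.2994
Proportions for species 4 (n=186): 4/186=0.0215, 37/186=0.1989, 77/186=0.4140, 7/186=0.0376, 1/186=0.0054, 60/186=0.3226
Σp_2ᵢ² = 0.0147² + 0.1176² + 0.0147² + 0.3676² + 0.4706² + 0.0147² = 0.000216 + 0.013830 + 0.000216 + 0.135130 + 0.221464 + 0.000216 = 0.371072
B_2 = 1 / 0.371072 = 2.6949
Σp_3ᵢ² = 0.0056² + 0.3333² + 0.2373² + 0.0056² + 0.1186² + 0.2994² = 0.000031 + 0.111089 + 0.056311 + 0.000031 + 0.014066 + 0.089640 = 0.271168
B_3 = 1 / 0.271168 = 3.6878
Σp_4ᵢ² = 0.0215² + 0.1989² + 0.4140² + 0.0376² + 0.0054² + 0.3226² = 0.000462 + 0.039561 + 0.171396 + 0.001414 + 0.000029 + 0.104071 = 0.316933
B_4 = 1 / 0.316933 = 3.1552
Highest B → broadest niche (most generalist): species 3 (B = 3.69).

species 3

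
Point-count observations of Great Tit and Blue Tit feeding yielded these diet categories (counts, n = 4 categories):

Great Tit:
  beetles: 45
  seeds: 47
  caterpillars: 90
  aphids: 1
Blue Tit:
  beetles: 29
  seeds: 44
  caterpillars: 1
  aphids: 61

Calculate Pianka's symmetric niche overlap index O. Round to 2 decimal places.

0.39

Proportions for Great Tit (n=183): 45/183=0.2459, 47/183=0.2568, 90/183=0.4918, 1/183=0.0055
Proportions for Blue Tit (n=135): 29/135=0.2148, 44/135=0.3259, 1/135=0.0074, 61/135=0.4519
Σ p₁ᵢp₂ᵢ = 0.052819 + 0.083691 + 0.003639 + 0.002485 = 0.142634
Σp_1ᵢ² = 0.2459² + 0.2568² + 0.4918² + 0.0055² = 0.060467 + 0.065946 + 0.241867 + 0.000030 = 0.368310
Σp_2ᵢ² = 0.2148² + 0.3259² + 0.0074² + 0.4519² = 0.046139 + 0.106211 + 0.000055 + 0.204214 = 0.356619
O = 0.142634 / √(0.368310 × 0.356619) = 0.142634 / 0.3624174 = 0.3936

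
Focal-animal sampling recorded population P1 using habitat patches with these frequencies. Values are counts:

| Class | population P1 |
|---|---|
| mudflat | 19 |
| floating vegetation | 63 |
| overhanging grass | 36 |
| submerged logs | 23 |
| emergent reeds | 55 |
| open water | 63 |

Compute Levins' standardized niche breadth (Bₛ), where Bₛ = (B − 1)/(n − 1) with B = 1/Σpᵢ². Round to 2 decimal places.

0.82

Proportions for population P1 (n=259): 19/259=0.0734, 63/259=0.2432, 36/259=0.1390, 23/259=0.0888, 55/259=0.2124, 63/259=0.2432
Σpᵢ² = 0.0734² + 0.2432² + 0.1390² + 0.0888² + 0.2124² + 0.2432² = 0.005388 + 0.059146 + 0.019321 + 0.007885 + 0.045114 + 0.059146 = 0.196000
B = 1 / 0.196000 = 5.1020
Bₛ = (B − 1)/(n − 1) = (5.1020 − 1)/(6 − 1) = 4.1020/5 = 0.8204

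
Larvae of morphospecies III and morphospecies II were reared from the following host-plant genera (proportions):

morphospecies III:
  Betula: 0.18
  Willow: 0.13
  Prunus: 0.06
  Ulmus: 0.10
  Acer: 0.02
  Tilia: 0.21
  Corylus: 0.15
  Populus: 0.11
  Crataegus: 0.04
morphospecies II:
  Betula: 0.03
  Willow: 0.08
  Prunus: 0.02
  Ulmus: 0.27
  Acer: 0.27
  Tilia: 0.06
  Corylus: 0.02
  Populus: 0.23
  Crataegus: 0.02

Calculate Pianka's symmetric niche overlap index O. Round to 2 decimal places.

Σ p₁ᵢp₂ᵢ = 0.0054 + 0.0104 + 0.0012 + 0.0270 + 0.0054 + 0.0126 + 0.0030 + 0.0253 + 0.0008 = 0.0911
Σp_1ᵢ² = 0.18² + 0.13² + 0.06² + 0.10² + 0.02² + 0.21² + 0.15² + 0.11² + 0.04² = 0.0324 + 0.0169 + 0.0036 + 0.0100 + 0.0004 + 0.0441 + 0.0225 + 0.0121 + 0.0016 = 0.1436
Σp_2ᵢ² = 0.03² + 0.08² + 0.02² + 0.27² + 0.27² + 0.06² + 0.02² + 0.23² + 0.02² = 0.0009 + 0.0064 + 0.0004 + 0.0729 + 0.0729 + 0.0036 + 0.0004 + 0.0529 + 0.0004 = 0.2108
O = 0.0911 / √(0.1436 × 0.2108) = 0.0911 / 0.17399 = 0.5236

0.52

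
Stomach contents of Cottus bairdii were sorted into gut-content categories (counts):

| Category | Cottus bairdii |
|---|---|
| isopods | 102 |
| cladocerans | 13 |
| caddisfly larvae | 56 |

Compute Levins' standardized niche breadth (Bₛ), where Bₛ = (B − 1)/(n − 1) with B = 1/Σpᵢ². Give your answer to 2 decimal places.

Proportions for Cottus bairdii (n=171): 102/171=0.5965, 13/171=0.0760, 56/171=0.3275
Σpᵢ² = 0.5965² + 0.0760² + 0.3275² = 0.355812 + 0.005776 + 0.107256 = 0.468844
B = 1 / 0.468844 = 2.1329
Bₛ = (B − 1)/(n − 1) = (2.1329 − 1)/(3 − 1) = 1.1329/2 = 0.5665

0.57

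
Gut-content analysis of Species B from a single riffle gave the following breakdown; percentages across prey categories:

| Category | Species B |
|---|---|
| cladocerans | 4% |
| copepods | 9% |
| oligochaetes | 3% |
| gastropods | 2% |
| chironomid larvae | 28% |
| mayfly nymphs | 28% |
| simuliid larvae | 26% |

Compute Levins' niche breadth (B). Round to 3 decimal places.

4.248

Convert percentages to proportions (divide by 100).
Σpᵢ² = 0.04² + 0.09² + 0.03² + 0.02² + 0.28² + 0.28² + 0.26² = 0.0016 + 0.0081 + 0.0009 + 0.0004 + 0.0784 + 0.0784 + 0.0676 = 0.2354
B = 1 / 0.2354 = 4.24809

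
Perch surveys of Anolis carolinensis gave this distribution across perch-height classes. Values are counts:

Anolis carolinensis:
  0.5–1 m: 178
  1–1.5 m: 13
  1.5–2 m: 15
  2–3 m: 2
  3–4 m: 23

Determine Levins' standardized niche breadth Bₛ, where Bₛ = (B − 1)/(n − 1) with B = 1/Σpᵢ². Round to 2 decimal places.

0.16

Proportions for Anolis carolinensis (n=231): 178/231=0.7706, 13/231=0.0563, 15/231=0.0649, 2/231=0.0087, 23/231=0.0996
Σpᵢ² = 0.7706² + 0.0563² + 0.0649² + 0.0087² + 0.0996² = 0.593824 + 0.003170 + 0.004212 + 0.000076 + 0.009920 = 0.611202
B = 1 / 0.611202 = 1.6361
Bₛ = (B − 1)/(n − 1) = (1.6361 − 1)/(5 − 1) = 0.6361/4 = 0.1590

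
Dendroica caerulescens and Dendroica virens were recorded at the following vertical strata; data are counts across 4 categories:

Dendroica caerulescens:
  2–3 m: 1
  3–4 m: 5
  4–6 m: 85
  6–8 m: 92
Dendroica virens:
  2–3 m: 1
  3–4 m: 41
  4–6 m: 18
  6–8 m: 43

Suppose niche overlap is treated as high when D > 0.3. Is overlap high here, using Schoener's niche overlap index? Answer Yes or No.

Proportions for Dendroica caerulescens (n=183): 1/183=0.0055, 5/183=0.0273, 85/183=0.4645, 92/183=0.5027
Proportions for Dendroica virens (n=103): 1/103=0.0097, 41/103=0.3981, 18/103=0.1748, 43/103=0.4175
Σ|p₁ᵢ − p₂ᵢ| = 0.0042 + 0.3708 + 0.2897 + 0.0852 = 0.7499
D = 1 − ½ × 0.7499 = 1 − 0.37495 = 0.62505
D = 0.62505 > 0.3 → Yes.

Yes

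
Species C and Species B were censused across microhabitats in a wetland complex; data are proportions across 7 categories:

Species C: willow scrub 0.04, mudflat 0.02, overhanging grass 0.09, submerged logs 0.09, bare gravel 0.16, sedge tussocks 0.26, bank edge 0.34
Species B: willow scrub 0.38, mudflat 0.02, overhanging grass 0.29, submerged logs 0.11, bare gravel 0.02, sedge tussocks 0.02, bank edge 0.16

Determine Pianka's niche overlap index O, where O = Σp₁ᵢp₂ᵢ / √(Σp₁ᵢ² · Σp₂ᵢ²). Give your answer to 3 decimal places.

Σ p₁ᵢp₂ᵢ = 0.0152 + 0.0004 + 0.0261 + 0.0099 + 0.0032 + 0.0052 + 0.0544 = 0.1144
Σp_1ᵢ² = 0.04² + 0.02² + 0.09² + 0.09² + 0.16² + 0.26² + 0.34² = 0.0016 + 0.0004 + 0.0081 + 0.0081 + 0.0256 + 0.0676 + 0.1156 = 0.2270
Σp_2ᵢ² = 0.38² + 0.02² + 0.29² + 0.11² + 0.02² + 0.02² + 0.16² = 0.1444 + 0.0004 + 0.0841 + 0.0121 + 0.0004 + 0.0004 + 0.0256 = 0.2674
O = 0.1144 / √(0.2270 × 0.2674) = 0.1144 / 0.246373 = 0.46434

0.464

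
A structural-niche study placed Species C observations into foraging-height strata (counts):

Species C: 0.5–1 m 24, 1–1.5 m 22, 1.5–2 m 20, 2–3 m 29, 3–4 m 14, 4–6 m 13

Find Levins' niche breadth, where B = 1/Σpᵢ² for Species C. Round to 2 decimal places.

5.58

Proportions for Species C (n=122): 24/122=0.1967, 22/122=0.1803, 20/122=0.1639, 29/122=0.2377, 14/122=0.1148, 13/122=0.1066
Σpᵢ² = 0.1967² + 0.1803² + 0.1639² + 0.2377² + 0.1148² + 0.1066² = 0.038691 + 0.032508 + 0.026863 + 0.056501 + 0.013179 + 0.011364 = 0.179106
B = 1 / 0.179106 = 5.5833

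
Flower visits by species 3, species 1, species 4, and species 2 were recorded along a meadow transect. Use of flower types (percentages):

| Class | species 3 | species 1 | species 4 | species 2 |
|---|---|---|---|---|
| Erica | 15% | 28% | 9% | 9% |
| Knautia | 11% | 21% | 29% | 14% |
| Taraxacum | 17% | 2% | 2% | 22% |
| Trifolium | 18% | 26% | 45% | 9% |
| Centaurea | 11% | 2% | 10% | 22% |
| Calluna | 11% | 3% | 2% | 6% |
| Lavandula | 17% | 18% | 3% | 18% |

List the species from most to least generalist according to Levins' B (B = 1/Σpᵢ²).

Convert percentages to proportions (divide by 100).
Σp_3ᵢ² = 0.15² + 0.11² + 0.17² + 0.18² + 0.11² + 0.11² + 0.17² = 0.0225 + 0.0121 + 0.0289 + 0.0324 + 0.0121 + 0.0121 + 0.0289 = 0.1490
B_3 = 1 / 0.1490 = 6.7114
Σp_1ᵢ² = 0.28² + 0.21² + 0.02² + 0.26² + 0.02² + 0.03² + 0.18² = 0.0784 + 0.0441 + 0.0004 + 0.0676 + 0.0004 + 0.0009 + 0.0324 = 0.2242
B_1 = 1 / 0.2242 = 4.4603
Σp_4ᵢ² = 0.09² + 0.29² + 0.02² + 0.45² + 0.10² + 0.02² + 0.03² = 0.0081 + 0.0841 + 0.0004 + 0.2025 + 0.0100 + 0.0004 + 0.0009 = 0.3064
B_4 = 1 / 0.3064 = 3.2637
Σp_2ᵢ² = 0.09² + 0.14² + 0.22² + 0.09² + 0.22² + 0.06² + 0.18² = 0.0081 + 0.0196 + 0.0484 + 0.0081 + 0.0484 + 0.0036 + 0.0324 = 0.1686
B_2 = 1 / 0.1686 = 5.9312
Ranking by B (broadest → narrowest): species 3 (6.71) > species 2 (5.93) > species 1 (4.46) > species 4 (3.26)

species 3 > species 2 > species 1 > species 4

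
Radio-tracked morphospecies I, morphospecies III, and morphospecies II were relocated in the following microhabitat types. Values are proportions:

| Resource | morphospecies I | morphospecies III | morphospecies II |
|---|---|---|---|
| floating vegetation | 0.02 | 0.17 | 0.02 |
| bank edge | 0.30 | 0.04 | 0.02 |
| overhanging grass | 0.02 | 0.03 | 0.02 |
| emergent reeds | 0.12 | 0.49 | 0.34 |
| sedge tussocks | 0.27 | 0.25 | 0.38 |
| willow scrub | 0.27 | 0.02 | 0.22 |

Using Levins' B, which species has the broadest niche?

Σp_Iᵢ² = 0.02² + 0.30² + 0.02² + 0.12² + 0.27² + 0.27² = 0.0004 + 0.0900 + 0.0004 + 0.0144 + 0.0729 + 0.0729 = 0.2510
B_I = 1 / 0.2510 = 3.9841
Σp_IIIᵢ² = 0.17² + 0.04² + 0.03² + 0.49² + 0.25² + 0.02² = 0.0289 + 0.0016 + 0.0009 + 0.2401 + 0.0625 + 0.0004 = 0.3344
B_III = 1 / 0.3344 = 2.9904
Σp_IIᵢ² = 0.02² + 0.02² + 0.02² + 0.34² + 0.38² + 0.22² = 0.0004 + 0.0004 + 0.0004 + 0.1156 + 0.1444 + 0.0484 = 0.3096
B_II = 1 / 0.3096 = 3.2300
Highest B → broadest niche (most generalist): morphospecies I (B = 3.98).

morphospecies I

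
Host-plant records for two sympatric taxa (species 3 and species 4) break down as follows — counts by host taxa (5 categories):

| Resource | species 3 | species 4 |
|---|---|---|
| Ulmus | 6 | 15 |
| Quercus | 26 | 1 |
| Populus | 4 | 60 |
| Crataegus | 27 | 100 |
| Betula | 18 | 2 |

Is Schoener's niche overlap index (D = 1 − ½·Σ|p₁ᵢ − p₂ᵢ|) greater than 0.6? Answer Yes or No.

No

Proportions for species 3 (n=81): 6/81=0.0741, 26/81=0.3210, 4/81=0.0494, 27/81=0.3333, 18/81=0.2222
Proportions for species 4 (n=178): 15/178=0.0843, 1/178=0.0056, 60/178=0.3371, 100/178=0.5618, 2/178=0.0112
Σ|p₁ᵢ − p₂ᵢ| = 0.0102 + 0.3154 + 0.2877 + 0.2285 + 0.2110 = 1.0528
D = 1 − ½ × 1.0528 = 1 − 0.52640 = 0.47360
D = 0.47360 < 0.6 → No.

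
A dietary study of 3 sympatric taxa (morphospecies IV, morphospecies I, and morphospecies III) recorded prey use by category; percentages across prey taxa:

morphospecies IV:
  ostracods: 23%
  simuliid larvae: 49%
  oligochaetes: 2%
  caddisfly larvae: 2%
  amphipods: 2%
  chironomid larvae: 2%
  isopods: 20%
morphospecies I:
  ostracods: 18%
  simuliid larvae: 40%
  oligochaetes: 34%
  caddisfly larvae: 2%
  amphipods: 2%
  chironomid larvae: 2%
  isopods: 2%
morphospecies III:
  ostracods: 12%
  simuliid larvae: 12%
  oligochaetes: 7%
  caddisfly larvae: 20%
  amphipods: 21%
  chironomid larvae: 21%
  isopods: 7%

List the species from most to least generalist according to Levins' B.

morphospecies III > morphospecies I > morphospecies IV

Convert percentages to proportions (divide by 100).
Σp_IVᵢ² = 0.23² + 0.49² + 0.02² + 0.02² + 0.02² + 0.02² + 0.20² = 0.0529 + 0.2401 + 0.0004 + 0.0004 + 0.0004 + 0.0004 + 0.0400 = 0.3346
B_IV = 1 / 0.3346 = 2.9886
Σp_Iᵢ² = 0.18² + 0.40² + 0.34² + 0.02² + 0.02² + 0.02² + 0.02² = 0.0324 + 0.1600 + 0.1156 + 0.0004 + 0.0004 + 0.0004 + 0.0004 = 0.3096
B_I = 1 / 0.3096 = 3.2300
Σp_IIIᵢ² = 0.12² + 0.12² + 0.07² + 0.20² + 0.21² + 0.21² + 0.07² = 0.0144 + 0.0144 + 0.0049 + 0.0400 + 0.0441 + 0.0441 + 0.0049 = 0.1668
B_III = 1 / 0.1668 = 5.9952
Ranking by B (broadest → narrowest): morphospecies III (6.00) > morphospecies I (3.23) > morphospecies IV (2.99)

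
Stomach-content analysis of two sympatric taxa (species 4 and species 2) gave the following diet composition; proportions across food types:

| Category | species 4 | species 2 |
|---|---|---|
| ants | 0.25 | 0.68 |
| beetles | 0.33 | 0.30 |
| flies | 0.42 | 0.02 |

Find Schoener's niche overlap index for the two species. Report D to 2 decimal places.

0.57

Σ|p₁ᵢ − p₂ᵢ| = 0.43 + 0.03 + 0.40 = 0.86
D = 1 − ½ × 0.86 = 1 − 0.430 = 0.5700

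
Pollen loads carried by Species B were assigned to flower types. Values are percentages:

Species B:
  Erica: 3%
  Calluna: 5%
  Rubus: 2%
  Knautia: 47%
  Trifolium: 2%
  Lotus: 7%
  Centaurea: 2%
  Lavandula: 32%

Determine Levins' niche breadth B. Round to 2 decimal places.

Convert percentages to proportions (divide by 100).
Σpᵢ² = 0.03² + 0.05² + 0.02² + 0.47² + 0.02² + 0.07² + 0.02² + 0.32² = 0.0009 + 0.0025 + 0.0004 + 0.2209 + 0.0004 + 0.0049 + 0.0004 + 0.1024 = 0.3328
B = 1 / 0.3328 = 3.0048

3.00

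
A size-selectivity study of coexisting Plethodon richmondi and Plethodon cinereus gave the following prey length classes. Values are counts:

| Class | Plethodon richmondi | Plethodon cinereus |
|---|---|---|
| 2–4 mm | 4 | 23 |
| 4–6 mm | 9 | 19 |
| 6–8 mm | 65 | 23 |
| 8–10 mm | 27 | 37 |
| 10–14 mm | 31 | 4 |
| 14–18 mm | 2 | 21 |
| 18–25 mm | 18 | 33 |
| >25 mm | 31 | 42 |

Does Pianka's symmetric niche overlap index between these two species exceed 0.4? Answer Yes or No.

Proportions for Plethodon richmondi (n=187): 4/187=0.0214, 9/187=0.0481, 65/187=0.3476, 27/187=0.1444, 31/187=0.1658, 2/187=0.0107, 18/187=0.0963, 31/187=0.1658
Proportions for Plethodon cinereus (n=202): 23/202=0.1139, 19/202=0.0941, 23/202=0.1139, 37/202=0.1832, 4/202=0.0198, 21/202=0.1040, 33/202=0.1634, 42/202=0.2079
Σ p₁ᵢp₂ᵢ = 0.002437 + 0.004526 + 0.039592 + 0.026454 + 0.003283 + 0.001113 + 0.015735 + 0.034470 = 0.127610
Σp_1ᵢ² = 0.0214² + 0.0481² + 0.3476² + 0.1444² + 0.1658² + 0.0107² + 0.0963² + 0.1658² = 0.000458 + 0.002314 + 0.120826 + 0.020851 + 0.027490 + 0.000114 + 0.009274 + 0.027490 = 0.208817
Σp_2ᵢ² = 0.1139² + 0.0941² + 0.1139² + 0.1832² + 0.0198² + 0.1040² + 0.1634² + 0.2079² = 0.012973 + 0.008855 + 0.012973 + 0.033562 + 0.000392 + 0.010816 + 0.026700 + 0.043222 = 0.149493
O = 0.127610 / √(0.208817 × 0.149493) = 0.127610 / 0.1766824 = 0.7223
O = 0.7223 > 0.4 → Yes.

Yes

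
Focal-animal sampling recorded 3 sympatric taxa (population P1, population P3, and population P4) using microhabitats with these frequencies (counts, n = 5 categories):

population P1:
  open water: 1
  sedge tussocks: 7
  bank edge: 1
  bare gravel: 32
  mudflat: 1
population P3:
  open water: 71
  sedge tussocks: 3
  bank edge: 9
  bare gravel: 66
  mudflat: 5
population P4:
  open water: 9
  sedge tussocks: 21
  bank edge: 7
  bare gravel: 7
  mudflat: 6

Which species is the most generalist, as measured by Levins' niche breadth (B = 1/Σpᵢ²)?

Proportions for population P1 (n=42): 1/42=0.0238, 7/42=0.1667, 1/42=0.0238, 32/42=0.7619, 1/42=0.0238
Proportions for population P3 (n=154): 71/154=0.4610, 3/154=0.0195, 9/154=0.0584, 66/154=0.4286, 5/154=0.0325
Proportions for population P4 (n=50): 9/50=0.1800, 21/50=0.4200, 7/50=0.1400, 7/50=0.1400, 6/50=0.1200
Σp_P1ᵢ² = 0.0238² + 0.1667² + 0.0238² + 0.7619² + 0.0238² = 0.000566 + 0.027789 + 0.000566 + 0.580492 + 0.000566 = 0.609979
B_P1 = 1 / 0.609979 = 1.6394
Σp_P3ᵢ² = 0.4610² + 0.0195² + 0.0584² + 0.4286² + 0.0325² = 0.212521 + 0.000380 + 0.003411 + 0.183698 + 0.001056 = 0.401066
B_P3 = 1 / 0.401066 = 2.4934
Σp_P4ᵢ² = 0.1800² + 0.4200² + 0.1400² + 0.1400² + 0.1200² = 0.032400 + 0.176400 + 0.019600 + 0.019600 + 0.014400 = 0.262400
B_P4 = 1 / 0.262400 = 3.8110
Highest B → broadest niche (most generalist): population P4 (B = 3.81).

population P4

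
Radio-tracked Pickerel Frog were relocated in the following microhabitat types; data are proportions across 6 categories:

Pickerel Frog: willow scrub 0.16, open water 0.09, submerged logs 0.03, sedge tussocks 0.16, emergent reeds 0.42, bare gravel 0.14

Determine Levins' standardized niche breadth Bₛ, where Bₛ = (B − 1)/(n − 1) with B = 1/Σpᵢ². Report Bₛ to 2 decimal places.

Σpᵢ² = 0.16² + 0.09² + 0.03² + 0.16² + 0.42² + 0.14² = 0.0256 + 0.0081 + 0.0009 + 0.0256 + 0.1764 + 0.0196 = 0.2562
B = 1 / 0.2562 = 3.9032
Bₛ = (B − 1)/(n − 1) = (3.9032 − 1)/(6 − 1) = 2.9032/5 = 0.5806

0.58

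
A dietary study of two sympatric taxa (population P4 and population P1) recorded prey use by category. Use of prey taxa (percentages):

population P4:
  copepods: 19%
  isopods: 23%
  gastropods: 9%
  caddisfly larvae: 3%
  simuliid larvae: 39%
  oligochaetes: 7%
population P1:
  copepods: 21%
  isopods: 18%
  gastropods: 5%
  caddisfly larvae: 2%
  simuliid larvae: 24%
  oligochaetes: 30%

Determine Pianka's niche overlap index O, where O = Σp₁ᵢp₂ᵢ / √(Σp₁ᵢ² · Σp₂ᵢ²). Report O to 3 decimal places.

Convert percentages to proportions (divide by 100).
Σ p₁ᵢp₂ᵢ = 0.0399 + 0.0414 + 0.0045 + 0.0006 + 0.0936 + 0.0210 = 0.2010
Σp_1ᵢ² = 0.19² + 0.23² + 0.09² + 0.03² + 0.39² + 0.07² = 0.0361 + 0.0529 + 0.0081 + 0.0009 + 0.1521 + 0.0049 = 0.2550
Σp_2ᵢ² = 0.21² + 0.18² + 0.05² + 0.02² + 0.24² + 0.30² = 0.0441 + 0.0324 + 0.0025 + 0.0004 + 0.0576 + 0.0900 = 0.2270
O = 0.2010 / √(0.2550 × 0.2270) = 0.2010 / 0.240593 = 0.83544

0.835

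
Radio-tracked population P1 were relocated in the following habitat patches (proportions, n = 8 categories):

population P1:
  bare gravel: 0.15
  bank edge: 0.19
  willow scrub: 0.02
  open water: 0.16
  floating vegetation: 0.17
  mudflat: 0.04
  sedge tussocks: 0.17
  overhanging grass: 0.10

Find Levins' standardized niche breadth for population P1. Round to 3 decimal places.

0.785

Σpᵢ² = 0.15² + 0.19² + 0.02² + 0.16² + 0.17² + 0.04² + 0.17² + 0.10² = 0.0225 + 0.0361 + 0.0004 + 0.0256 + 0.0289 + 0.0016 + 0.0289 + 0.0100 = 0.1540
B = 1 / 0.1540 = 6.49351
Bₛ = (B − 1)/(n − 1) = (6.49351 − 1)/(8 − 1) = 5.49351/7 = 0.78479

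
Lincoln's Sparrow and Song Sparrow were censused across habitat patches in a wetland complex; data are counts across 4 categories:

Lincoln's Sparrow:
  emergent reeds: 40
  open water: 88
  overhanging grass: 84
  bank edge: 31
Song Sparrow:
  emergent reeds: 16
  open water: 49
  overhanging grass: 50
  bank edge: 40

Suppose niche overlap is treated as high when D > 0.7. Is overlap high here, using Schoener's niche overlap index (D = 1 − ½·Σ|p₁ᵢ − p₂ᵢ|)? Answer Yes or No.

Yes

Proportions for Lincoln's Sparrow (n=243): 40/243=0.1646, 88/243=0.3621, 84/243=0.3457, 31/243=0.1276
Proportions for Song Sparrow (n=155): 16/155=0.1032, 49/155=0.3161, 50/155=0.3226, 40/155=0.2581
Σ|p₁ᵢ − p₂ᵢ| = 0.0614 + 0.0460 + 0.0231 + 0.1305 = 0.2610
D = 1 − ½ × 0.2610 = 1 − 0.13050 = 0.86950
D = 0.86950 > 0.7 → Yes.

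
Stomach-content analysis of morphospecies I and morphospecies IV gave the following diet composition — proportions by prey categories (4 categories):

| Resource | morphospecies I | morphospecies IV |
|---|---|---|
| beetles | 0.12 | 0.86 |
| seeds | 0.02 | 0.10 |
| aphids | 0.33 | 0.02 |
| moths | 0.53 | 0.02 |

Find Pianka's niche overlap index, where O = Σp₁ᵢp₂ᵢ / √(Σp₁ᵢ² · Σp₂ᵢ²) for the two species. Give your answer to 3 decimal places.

Σ p₁ᵢp₂ᵢ = 0.1032 + 0.0020 + 0.0066 + 0.0106 = 0.1224
Σp_1ᵢ² = 0.12² + 0.02² + 0.33² + 0.53² = 0.0144 + 0.0004 + 0.1089 + 0.2809 = 0.4046
Σp_2ᵢ² = 0.86² + 0.10² + 0.02² + 0.02² = 0.7396 + 0.0100 + 0.0004 + 0.0004 = 0.7504
O = 0.1224 / √(0.4046 × 0.7504) = 0.1224 / 0.551010 = 0.22214

0.222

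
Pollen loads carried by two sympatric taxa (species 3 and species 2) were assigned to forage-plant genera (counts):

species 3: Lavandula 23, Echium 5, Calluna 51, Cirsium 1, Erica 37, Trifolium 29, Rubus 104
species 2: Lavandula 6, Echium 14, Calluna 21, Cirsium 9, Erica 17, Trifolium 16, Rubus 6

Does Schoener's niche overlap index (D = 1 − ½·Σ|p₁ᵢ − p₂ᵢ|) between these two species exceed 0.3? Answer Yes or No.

Proportions for species 3 (n=250): 23/250=0.0920, 5/250=0.0200, 51/250=0.2040, 1/250=0.0040, 37/250=0.1480, 29/250=0.1160, 104/250=0.4160
Proportions for species 2 (n=89): 6/89=0.0674, 14/89=0.1573, 21/89=0.2360, 9/89=0.1011, 17/89=0.1910, 16/89=0.1798, 6/89=0.0674
Σ|p₁ᵢ − p₂ᵢ| = 0.0246 + 0.1373 + 0.0320 + 0.0971 + 0.0430 + 0.0638 + 0.3486 = 0.7464
D = 1 − ½ × 0.7464 = 1 − 0.37320 = 0.62680
D = 0.62680 > 0.3 → Yes.

Yes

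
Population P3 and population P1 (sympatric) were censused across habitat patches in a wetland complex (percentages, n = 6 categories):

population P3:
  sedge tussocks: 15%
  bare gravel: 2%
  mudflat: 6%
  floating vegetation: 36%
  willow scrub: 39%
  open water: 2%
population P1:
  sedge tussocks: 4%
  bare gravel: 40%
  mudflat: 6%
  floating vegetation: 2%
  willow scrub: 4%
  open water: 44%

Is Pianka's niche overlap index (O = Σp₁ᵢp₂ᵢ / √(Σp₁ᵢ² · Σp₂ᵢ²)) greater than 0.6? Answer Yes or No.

No

Convert percentages to proportions (divide by 100).
Σ p₁ᵢp₂ᵢ = 0.0060 + 0.0080 + 0.0036 + 0.0072 + 0.0156 + 0.0088 = 0.0492
Σp_1ᵢ² = 0.15² + 0.02² + 0.06² + 0.36² + 0.39² + 0.02² = 0.0225 + 0.0004 + 0.0036 + 0.1296 + 0.1521 + 0.0004 = 0.3086
Σp_2ᵢ² = 0.04² + 0.40² + 0.06² + 0.02² + 0.04² + 0.44² = 0.0016 + 0.1600 + 0.0036 + 0.0004 + 0.0016 + 0.1936 = 0.3608
O = 0.0492 / √(0.3086 × 0.3608) = 0.0492 / 0.33368 = 0.1474
O = 0.1474 < 0.6 → No.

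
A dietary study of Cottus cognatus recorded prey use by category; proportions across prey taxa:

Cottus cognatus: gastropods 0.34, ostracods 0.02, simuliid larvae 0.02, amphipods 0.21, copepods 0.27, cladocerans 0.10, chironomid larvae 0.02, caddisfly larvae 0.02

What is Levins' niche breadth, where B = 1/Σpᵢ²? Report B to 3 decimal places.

Σpᵢ² = 0.34² + 0.02² + 0.02² + 0.21² + 0.27² + 0.10² + 0.02² + 0.02² = 0.1156 + 0.0004 + 0.0004 + 0.0441 + 0.0729 + 0.0100 + 0.0004 + 0.0004 = 0.2442
B = 1 / 0.2442 = 4.09500

4.095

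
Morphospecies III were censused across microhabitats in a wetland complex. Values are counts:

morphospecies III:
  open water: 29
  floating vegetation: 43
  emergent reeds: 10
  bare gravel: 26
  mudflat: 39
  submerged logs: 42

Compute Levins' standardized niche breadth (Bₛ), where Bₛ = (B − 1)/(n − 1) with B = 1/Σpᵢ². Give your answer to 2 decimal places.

Proportions for morphospecies III (n=189): 29/189=0.1534, 43/189=0.2275, 10/189=0.0529, 26/189=0.1376, 39/189=0.2063, 42/189=0.2222
Σpᵢ² = 0.1534² + 0.2275² + 0.0529² + 0.1376² + 0.2063² + 0.2222² = 0.023532 + 0.051756 + 0.002798 + 0.018934 + 0.042560 + 0.049373 = 0.188953
B = 1 / 0.188953 = 5.2923
Bₛ = (B − 1)/(n − 1) = (5.2923 − 1)/(6 − 1) = 4.2923/5 = 0.8585

0.86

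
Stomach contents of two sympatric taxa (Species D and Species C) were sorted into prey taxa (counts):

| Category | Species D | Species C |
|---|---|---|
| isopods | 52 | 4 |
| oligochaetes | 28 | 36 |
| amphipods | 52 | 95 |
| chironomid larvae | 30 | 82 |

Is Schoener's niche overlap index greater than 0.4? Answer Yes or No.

Proportions for Species D (n=162): 52/162=0.3210, 28/162=0.1728, 52/162=0.3210, 30/162=0.1852
Proportions for Species C (n=217): 4/217=0.0184, 36/217=0.1659, 95/217=0.4378, 82/217=0.3779
Σ|p₁ᵢ − p₂ᵢ| = 0.3026 + 0.0069 + 0.1168 + 0.1927 = 0.6190
D = 1 − ½ × 0.6190 = 1 − 0.30950 = 0.69050
D = 0.69050 > 0.4 → Yes.

Yes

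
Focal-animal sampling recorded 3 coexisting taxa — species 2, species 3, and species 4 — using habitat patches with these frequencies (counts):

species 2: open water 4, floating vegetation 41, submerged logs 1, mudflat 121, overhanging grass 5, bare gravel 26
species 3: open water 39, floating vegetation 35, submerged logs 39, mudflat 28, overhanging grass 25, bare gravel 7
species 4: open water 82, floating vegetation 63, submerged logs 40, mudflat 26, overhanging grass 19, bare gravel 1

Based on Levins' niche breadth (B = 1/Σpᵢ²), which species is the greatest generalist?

species 3

Proportions for species 2 (n=198): 4/198=0.0202, 41/198=0.2071, 1/198=0.0051, 121/198=0.6111, 5/198=0.0253, 26/198=0.1313
Proportions for species 3 (n=173): 39/173=0.2254, 35/173=0.2023, 39/173=0.2254, 28/173=0.1618, 25/173=0.1445, 7/173=0.0405
Proportions for species 4 (n=231): 82/231=0.3550, 63/231=0.2727, 40/231=0.1732, 26/231=0.1126, 19/231=0.0823, 1/231=0.0043
Σp_2ᵢ² = 0.0202² + 0.2071² + 0.0051² + 0.6111² + 0.0253² + 0.1313² = 0.000408 + 0.042890 + 0.000026 + 0.373443 + 0.000640 + 0.017240 = 0.434647
B_2 = 1 / 0.434647 = 2.3007
Σp_3ᵢ² = 0.2254² + 0.2023² + 0.2254² + 0.1618² + 0.1445² + 0.0405² = 0.050805 + 0.040925 + 0.050805 + 0.026179 + 0.020880 + 0.001640 = 0.191234
B_3 = 1 / 0.191234 = 5.2292
Σp_4ᵢ² = 0.3550² + 0.2727² + 0.1732² + 0.1126² + 0.0823² + 0.0043² = 0.126025 + 0.074365 + 0.029998 + 0.012679 + 0.006773 + 0.000018 = 0.249858
B_4 = 1 / 0.249858 = 4.0023
Highest B → broadest niche (most generalist): species 3 (B = 5.23).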